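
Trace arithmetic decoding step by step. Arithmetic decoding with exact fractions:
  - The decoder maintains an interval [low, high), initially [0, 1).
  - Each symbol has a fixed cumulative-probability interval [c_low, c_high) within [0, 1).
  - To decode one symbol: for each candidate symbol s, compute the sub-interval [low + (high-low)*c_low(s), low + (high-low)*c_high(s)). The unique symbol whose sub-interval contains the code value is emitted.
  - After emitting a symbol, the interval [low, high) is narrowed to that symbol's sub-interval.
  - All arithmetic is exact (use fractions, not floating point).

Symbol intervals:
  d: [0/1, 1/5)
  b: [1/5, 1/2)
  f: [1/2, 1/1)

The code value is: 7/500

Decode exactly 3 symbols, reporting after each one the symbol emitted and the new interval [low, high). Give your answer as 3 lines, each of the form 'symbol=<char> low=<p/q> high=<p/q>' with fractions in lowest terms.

Answer: symbol=d low=0/1 high=1/5
symbol=d low=0/1 high=1/25
symbol=b low=1/125 high=1/50

Derivation:
Step 1: interval [0/1, 1/1), width = 1/1 - 0/1 = 1/1
  'd': [0/1 + 1/1*0/1, 0/1 + 1/1*1/5) = [0/1, 1/5) <- contains code 7/500
  'b': [0/1 + 1/1*1/5, 0/1 + 1/1*1/2) = [1/5, 1/2)
  'f': [0/1 + 1/1*1/2, 0/1 + 1/1*1/1) = [1/2, 1/1)
  emit 'd', narrow to [0/1, 1/5)
Step 2: interval [0/1, 1/5), width = 1/5 - 0/1 = 1/5
  'd': [0/1 + 1/5*0/1, 0/1 + 1/5*1/5) = [0/1, 1/25) <- contains code 7/500
  'b': [0/1 + 1/5*1/5, 0/1 + 1/5*1/2) = [1/25, 1/10)
  'f': [0/1 + 1/5*1/2, 0/1 + 1/5*1/1) = [1/10, 1/5)
  emit 'd', narrow to [0/1, 1/25)
Step 3: interval [0/1, 1/25), width = 1/25 - 0/1 = 1/25
  'd': [0/1 + 1/25*0/1, 0/1 + 1/25*1/5) = [0/1, 1/125)
  'b': [0/1 + 1/25*1/5, 0/1 + 1/25*1/2) = [1/125, 1/50) <- contains code 7/500
  'f': [0/1 + 1/25*1/2, 0/1 + 1/25*1/1) = [1/50, 1/25)
  emit 'b', narrow to [1/125, 1/50)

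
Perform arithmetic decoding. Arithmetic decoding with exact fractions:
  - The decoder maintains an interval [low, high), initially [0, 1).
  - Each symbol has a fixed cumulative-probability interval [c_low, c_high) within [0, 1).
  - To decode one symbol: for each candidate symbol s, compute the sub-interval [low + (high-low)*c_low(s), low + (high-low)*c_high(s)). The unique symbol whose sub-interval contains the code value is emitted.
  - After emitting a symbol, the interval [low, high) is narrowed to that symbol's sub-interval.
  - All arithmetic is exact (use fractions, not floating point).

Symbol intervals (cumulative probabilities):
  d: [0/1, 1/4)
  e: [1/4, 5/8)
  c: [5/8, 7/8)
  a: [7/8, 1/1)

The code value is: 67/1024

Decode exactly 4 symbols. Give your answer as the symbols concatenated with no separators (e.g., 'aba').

Step 1: interval [0/1, 1/1), width = 1/1 - 0/1 = 1/1
  'd': [0/1 + 1/1*0/1, 0/1 + 1/1*1/4) = [0/1, 1/4) <- contains code 67/1024
  'e': [0/1 + 1/1*1/4, 0/1 + 1/1*5/8) = [1/4, 5/8)
  'c': [0/1 + 1/1*5/8, 0/1 + 1/1*7/8) = [5/8, 7/8)
  'a': [0/1 + 1/1*7/8, 0/1 + 1/1*1/1) = [7/8, 1/1)
  emit 'd', narrow to [0/1, 1/4)
Step 2: interval [0/1, 1/4), width = 1/4 - 0/1 = 1/4
  'd': [0/1 + 1/4*0/1, 0/1 + 1/4*1/4) = [0/1, 1/16)
  'e': [0/1 + 1/4*1/4, 0/1 + 1/4*5/8) = [1/16, 5/32) <- contains code 67/1024
  'c': [0/1 + 1/4*5/8, 0/1 + 1/4*7/8) = [5/32, 7/32)
  'a': [0/1 + 1/4*7/8, 0/1 + 1/4*1/1) = [7/32, 1/4)
  emit 'e', narrow to [1/16, 5/32)
Step 3: interval [1/16, 5/32), width = 5/32 - 1/16 = 3/32
  'd': [1/16 + 3/32*0/1, 1/16 + 3/32*1/4) = [1/16, 11/128) <- contains code 67/1024
  'e': [1/16 + 3/32*1/4, 1/16 + 3/32*5/8) = [11/128, 31/256)
  'c': [1/16 + 3/32*5/8, 1/16 + 3/32*7/8) = [31/256, 37/256)
  'a': [1/16 + 3/32*7/8, 1/16 + 3/32*1/1) = [37/256, 5/32)
  emit 'd', narrow to [1/16, 11/128)
Step 4: interval [1/16, 11/128), width = 11/128 - 1/16 = 3/128
  'd': [1/16 + 3/128*0/1, 1/16 + 3/128*1/4) = [1/16, 35/512) <- contains code 67/1024
  'e': [1/16 + 3/128*1/4, 1/16 + 3/128*5/8) = [35/512, 79/1024)
  'c': [1/16 + 3/128*5/8, 1/16 + 3/128*7/8) = [79/1024, 85/1024)
  'a': [1/16 + 3/128*7/8, 1/16 + 3/128*1/1) = [85/1024, 11/128)
  emit 'd', narrow to [1/16, 35/512)

Answer: dedd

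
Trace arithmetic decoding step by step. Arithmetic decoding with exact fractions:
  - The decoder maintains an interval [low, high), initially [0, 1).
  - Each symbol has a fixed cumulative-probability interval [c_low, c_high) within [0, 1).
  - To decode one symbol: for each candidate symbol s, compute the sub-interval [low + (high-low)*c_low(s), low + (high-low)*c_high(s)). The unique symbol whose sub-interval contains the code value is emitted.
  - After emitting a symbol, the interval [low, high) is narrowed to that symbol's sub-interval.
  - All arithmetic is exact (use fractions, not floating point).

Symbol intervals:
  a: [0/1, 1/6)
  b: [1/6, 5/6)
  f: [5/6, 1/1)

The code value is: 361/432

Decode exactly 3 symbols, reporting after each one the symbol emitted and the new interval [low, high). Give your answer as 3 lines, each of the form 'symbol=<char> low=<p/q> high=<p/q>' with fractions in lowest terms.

Step 1: interval [0/1, 1/1), width = 1/1 - 0/1 = 1/1
  'a': [0/1 + 1/1*0/1, 0/1 + 1/1*1/6) = [0/1, 1/6)
  'b': [0/1 + 1/1*1/6, 0/1 + 1/1*5/6) = [1/6, 5/6)
  'f': [0/1 + 1/1*5/6, 0/1 + 1/1*1/1) = [5/6, 1/1) <- contains code 361/432
  emit 'f', narrow to [5/6, 1/1)
Step 2: interval [5/6, 1/1), width = 1/1 - 5/6 = 1/6
  'a': [5/6 + 1/6*0/1, 5/6 + 1/6*1/6) = [5/6, 31/36) <- contains code 361/432
  'b': [5/6 + 1/6*1/6, 5/6 + 1/6*5/6) = [31/36, 35/36)
  'f': [5/6 + 1/6*5/6, 5/6 + 1/6*1/1) = [35/36, 1/1)
  emit 'a', narrow to [5/6, 31/36)
Step 3: interval [5/6, 31/36), width = 31/36 - 5/6 = 1/36
  'a': [5/6 + 1/36*0/1, 5/6 + 1/36*1/6) = [5/6, 181/216) <- contains code 361/432
  'b': [5/6 + 1/36*1/6, 5/6 + 1/36*5/6) = [181/216, 185/216)
  'f': [5/6 + 1/36*5/6, 5/6 + 1/36*1/1) = [185/216, 31/36)
  emit 'a', narrow to [5/6, 181/216)

Answer: symbol=f low=5/6 high=1/1
symbol=a low=5/6 high=31/36
symbol=a low=5/6 high=181/216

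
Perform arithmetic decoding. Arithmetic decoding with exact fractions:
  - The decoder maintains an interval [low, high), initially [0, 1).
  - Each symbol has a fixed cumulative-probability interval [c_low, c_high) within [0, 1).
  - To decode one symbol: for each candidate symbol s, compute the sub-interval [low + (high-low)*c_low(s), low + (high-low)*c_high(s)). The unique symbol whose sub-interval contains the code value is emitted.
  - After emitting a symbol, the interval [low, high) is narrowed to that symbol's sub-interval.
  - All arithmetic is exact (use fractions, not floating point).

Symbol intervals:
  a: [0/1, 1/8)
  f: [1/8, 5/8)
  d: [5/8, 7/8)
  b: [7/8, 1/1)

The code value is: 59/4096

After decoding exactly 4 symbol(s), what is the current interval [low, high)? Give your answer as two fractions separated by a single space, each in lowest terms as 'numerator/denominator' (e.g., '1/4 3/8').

Answer: 57/4096 61/4096

Derivation:
Step 1: interval [0/1, 1/1), width = 1/1 - 0/1 = 1/1
  'a': [0/1 + 1/1*0/1, 0/1 + 1/1*1/8) = [0/1, 1/8) <- contains code 59/4096
  'f': [0/1 + 1/1*1/8, 0/1 + 1/1*5/8) = [1/8, 5/8)
  'd': [0/1 + 1/1*5/8, 0/1 + 1/1*7/8) = [5/8, 7/8)
  'b': [0/1 + 1/1*7/8, 0/1 + 1/1*1/1) = [7/8, 1/1)
  emit 'a', narrow to [0/1, 1/8)
Step 2: interval [0/1, 1/8), width = 1/8 - 0/1 = 1/8
  'a': [0/1 + 1/8*0/1, 0/1 + 1/8*1/8) = [0/1, 1/64) <- contains code 59/4096
  'f': [0/1 + 1/8*1/8, 0/1 + 1/8*5/8) = [1/64, 5/64)
  'd': [0/1 + 1/8*5/8, 0/1 + 1/8*7/8) = [5/64, 7/64)
  'b': [0/1 + 1/8*7/8, 0/1 + 1/8*1/1) = [7/64, 1/8)
  emit 'a', narrow to [0/1, 1/64)
Step 3: interval [0/1, 1/64), width = 1/64 - 0/1 = 1/64
  'a': [0/1 + 1/64*0/1, 0/1 + 1/64*1/8) = [0/1, 1/512)
  'f': [0/1 + 1/64*1/8, 0/1 + 1/64*5/8) = [1/512, 5/512)
  'd': [0/1 + 1/64*5/8, 0/1 + 1/64*7/8) = [5/512, 7/512)
  'b': [0/1 + 1/64*7/8, 0/1 + 1/64*1/1) = [7/512, 1/64) <- contains code 59/4096
  emit 'b', narrow to [7/512, 1/64)
Step 4: interval [7/512, 1/64), width = 1/64 - 7/512 = 1/512
  'a': [7/512 + 1/512*0/1, 7/512 + 1/512*1/8) = [7/512, 57/4096)
  'f': [7/512 + 1/512*1/8, 7/512 + 1/512*5/8) = [57/4096, 61/4096) <- contains code 59/4096
  'd': [7/512 + 1/512*5/8, 7/512 + 1/512*7/8) = [61/4096, 63/4096)
  'b': [7/512 + 1/512*7/8, 7/512 + 1/512*1/1) = [63/4096, 1/64)
  emit 'f', narrow to [57/4096, 61/4096)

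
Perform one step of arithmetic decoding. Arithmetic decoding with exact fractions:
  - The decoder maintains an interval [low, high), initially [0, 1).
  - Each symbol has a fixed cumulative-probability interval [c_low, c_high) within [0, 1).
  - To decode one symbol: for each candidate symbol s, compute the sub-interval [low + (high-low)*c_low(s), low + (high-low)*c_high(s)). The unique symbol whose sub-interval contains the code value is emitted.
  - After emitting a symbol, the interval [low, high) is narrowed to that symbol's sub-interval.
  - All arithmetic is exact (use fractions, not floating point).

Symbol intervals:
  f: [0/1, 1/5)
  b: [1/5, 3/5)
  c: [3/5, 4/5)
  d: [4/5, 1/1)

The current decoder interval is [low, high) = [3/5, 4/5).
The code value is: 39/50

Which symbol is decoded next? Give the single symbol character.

Interval width = high − low = 4/5 − 3/5 = 1/5
Scaled code = (code − low) / width = (39/50 − 3/5) / 1/5 = 9/10
  f: [0/1, 1/5) 
  b: [1/5, 3/5) 
  c: [3/5, 4/5) 
  d: [4/5, 1/1) ← scaled code falls here ✓

Answer: d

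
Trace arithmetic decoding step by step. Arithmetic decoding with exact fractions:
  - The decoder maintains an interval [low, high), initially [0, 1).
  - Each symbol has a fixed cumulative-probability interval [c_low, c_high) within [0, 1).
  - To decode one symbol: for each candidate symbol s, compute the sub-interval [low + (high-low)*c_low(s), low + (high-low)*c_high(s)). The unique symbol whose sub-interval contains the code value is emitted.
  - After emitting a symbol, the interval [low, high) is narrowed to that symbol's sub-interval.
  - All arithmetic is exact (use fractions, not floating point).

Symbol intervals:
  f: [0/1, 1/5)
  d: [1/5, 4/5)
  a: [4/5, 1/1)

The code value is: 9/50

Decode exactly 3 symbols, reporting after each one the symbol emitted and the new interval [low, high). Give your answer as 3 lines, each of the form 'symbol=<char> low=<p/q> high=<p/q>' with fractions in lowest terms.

Answer: symbol=f low=0/1 high=1/5
symbol=a low=4/25 high=1/5
symbol=d low=21/125 high=24/125

Derivation:
Step 1: interval [0/1, 1/1), width = 1/1 - 0/1 = 1/1
  'f': [0/1 + 1/1*0/1, 0/1 + 1/1*1/5) = [0/1, 1/5) <- contains code 9/50
  'd': [0/1 + 1/1*1/5, 0/1 + 1/1*4/5) = [1/5, 4/5)
  'a': [0/1 + 1/1*4/5, 0/1 + 1/1*1/1) = [4/5, 1/1)
  emit 'f', narrow to [0/1, 1/5)
Step 2: interval [0/1, 1/5), width = 1/5 - 0/1 = 1/5
  'f': [0/1 + 1/5*0/1, 0/1 + 1/5*1/5) = [0/1, 1/25)
  'd': [0/1 + 1/5*1/5, 0/1 + 1/5*4/5) = [1/25, 4/25)
  'a': [0/1 + 1/5*4/5, 0/1 + 1/5*1/1) = [4/25, 1/5) <- contains code 9/50
  emit 'a', narrow to [4/25, 1/5)
Step 3: interval [4/25, 1/5), width = 1/5 - 4/25 = 1/25
  'f': [4/25 + 1/25*0/1, 4/25 + 1/25*1/5) = [4/25, 21/125)
  'd': [4/25 + 1/25*1/5, 4/25 + 1/25*4/5) = [21/125, 24/125) <- contains code 9/50
  'a': [4/25 + 1/25*4/5, 4/25 + 1/25*1/1) = [24/125, 1/5)
  emit 'd', narrow to [21/125, 24/125)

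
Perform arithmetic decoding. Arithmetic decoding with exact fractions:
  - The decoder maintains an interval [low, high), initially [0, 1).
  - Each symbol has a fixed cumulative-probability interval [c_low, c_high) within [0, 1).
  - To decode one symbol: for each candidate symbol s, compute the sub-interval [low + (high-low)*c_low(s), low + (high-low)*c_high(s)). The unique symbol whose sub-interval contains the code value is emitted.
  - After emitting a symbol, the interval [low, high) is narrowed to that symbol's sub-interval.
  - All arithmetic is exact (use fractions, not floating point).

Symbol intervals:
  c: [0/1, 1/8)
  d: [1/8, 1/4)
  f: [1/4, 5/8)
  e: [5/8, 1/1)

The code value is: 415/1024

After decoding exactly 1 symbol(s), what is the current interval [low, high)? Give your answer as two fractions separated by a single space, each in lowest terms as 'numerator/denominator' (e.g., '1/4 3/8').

Answer: 1/4 5/8

Derivation:
Step 1: interval [0/1, 1/1), width = 1/1 - 0/1 = 1/1
  'c': [0/1 + 1/1*0/1, 0/1 + 1/1*1/8) = [0/1, 1/8)
  'd': [0/1 + 1/1*1/8, 0/1 + 1/1*1/4) = [1/8, 1/4)
  'f': [0/1 + 1/1*1/4, 0/1 + 1/1*5/8) = [1/4, 5/8) <- contains code 415/1024
  'e': [0/1 + 1/1*5/8, 0/1 + 1/1*1/1) = [5/8, 1/1)
  emit 'f', narrow to [1/4, 5/8)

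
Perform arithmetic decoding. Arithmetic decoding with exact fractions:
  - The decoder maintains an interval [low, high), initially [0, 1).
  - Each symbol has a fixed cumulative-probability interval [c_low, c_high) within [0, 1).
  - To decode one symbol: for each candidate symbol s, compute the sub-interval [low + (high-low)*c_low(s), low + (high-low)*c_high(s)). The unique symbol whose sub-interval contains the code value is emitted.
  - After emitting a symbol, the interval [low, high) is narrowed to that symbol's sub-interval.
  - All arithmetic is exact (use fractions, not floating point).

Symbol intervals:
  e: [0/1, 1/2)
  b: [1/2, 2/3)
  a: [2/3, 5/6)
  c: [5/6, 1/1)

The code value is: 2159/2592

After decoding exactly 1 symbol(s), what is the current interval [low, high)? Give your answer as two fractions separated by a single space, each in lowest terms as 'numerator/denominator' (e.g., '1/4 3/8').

Step 1: interval [0/1, 1/1), width = 1/1 - 0/1 = 1/1
  'e': [0/1 + 1/1*0/1, 0/1 + 1/1*1/2) = [0/1, 1/2)
  'b': [0/1 + 1/1*1/2, 0/1 + 1/1*2/3) = [1/2, 2/3)
  'a': [0/1 + 1/1*2/3, 0/1 + 1/1*5/6) = [2/3, 5/6) <- contains code 2159/2592
  'c': [0/1 + 1/1*5/6, 0/1 + 1/1*1/1) = [5/6, 1/1)
  emit 'a', narrow to [2/3, 5/6)

Answer: 2/3 5/6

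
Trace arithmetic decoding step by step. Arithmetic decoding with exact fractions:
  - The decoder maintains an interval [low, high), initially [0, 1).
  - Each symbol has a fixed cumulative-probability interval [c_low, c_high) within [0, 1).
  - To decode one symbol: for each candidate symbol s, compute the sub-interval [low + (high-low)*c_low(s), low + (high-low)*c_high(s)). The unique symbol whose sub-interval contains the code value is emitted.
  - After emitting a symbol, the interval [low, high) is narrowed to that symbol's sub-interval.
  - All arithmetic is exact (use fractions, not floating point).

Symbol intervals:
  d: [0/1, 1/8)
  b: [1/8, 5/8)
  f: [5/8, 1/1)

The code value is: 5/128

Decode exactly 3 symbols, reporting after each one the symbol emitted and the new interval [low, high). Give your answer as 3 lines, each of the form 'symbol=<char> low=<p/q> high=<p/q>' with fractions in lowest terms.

Answer: symbol=d low=0/1 high=1/8
symbol=b low=1/64 high=5/64
symbol=b low=3/128 high=7/128

Derivation:
Step 1: interval [0/1, 1/1), width = 1/1 - 0/1 = 1/1
  'd': [0/1 + 1/1*0/1, 0/1 + 1/1*1/8) = [0/1, 1/8) <- contains code 5/128
  'b': [0/1 + 1/1*1/8, 0/1 + 1/1*5/8) = [1/8, 5/8)
  'f': [0/1 + 1/1*5/8, 0/1 + 1/1*1/1) = [5/8, 1/1)
  emit 'd', narrow to [0/1, 1/8)
Step 2: interval [0/1, 1/8), width = 1/8 - 0/1 = 1/8
  'd': [0/1 + 1/8*0/1, 0/1 + 1/8*1/8) = [0/1, 1/64)
  'b': [0/1 + 1/8*1/8, 0/1 + 1/8*5/8) = [1/64, 5/64) <- contains code 5/128
  'f': [0/1 + 1/8*5/8, 0/1 + 1/8*1/1) = [5/64, 1/8)
  emit 'b', narrow to [1/64, 5/64)
Step 3: interval [1/64, 5/64), width = 5/64 - 1/64 = 1/16
  'd': [1/64 + 1/16*0/1, 1/64 + 1/16*1/8) = [1/64, 3/128)
  'b': [1/64 + 1/16*1/8, 1/64 + 1/16*5/8) = [3/128, 7/128) <- contains code 5/128
  'f': [1/64 + 1/16*5/8, 1/64 + 1/16*1/1) = [7/128, 5/64)
  emit 'b', narrow to [3/128, 7/128)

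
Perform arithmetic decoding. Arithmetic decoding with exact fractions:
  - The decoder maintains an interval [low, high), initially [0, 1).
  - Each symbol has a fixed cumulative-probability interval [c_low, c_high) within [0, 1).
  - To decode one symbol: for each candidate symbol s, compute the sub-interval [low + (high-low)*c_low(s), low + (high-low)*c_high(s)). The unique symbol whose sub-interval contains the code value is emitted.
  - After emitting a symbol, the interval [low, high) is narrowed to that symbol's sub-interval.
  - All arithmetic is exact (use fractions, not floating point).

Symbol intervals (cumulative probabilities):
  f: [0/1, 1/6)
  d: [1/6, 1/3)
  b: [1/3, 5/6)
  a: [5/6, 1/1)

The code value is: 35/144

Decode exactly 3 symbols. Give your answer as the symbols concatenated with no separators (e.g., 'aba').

Answer: dbd

Derivation:
Step 1: interval [0/1, 1/1), width = 1/1 - 0/1 = 1/1
  'f': [0/1 + 1/1*0/1, 0/1 + 1/1*1/6) = [0/1, 1/6)
  'd': [0/1 + 1/1*1/6, 0/1 + 1/1*1/3) = [1/6, 1/3) <- contains code 35/144
  'b': [0/1 + 1/1*1/3, 0/1 + 1/1*5/6) = [1/3, 5/6)
  'a': [0/1 + 1/1*5/6, 0/1 + 1/1*1/1) = [5/6, 1/1)
  emit 'd', narrow to [1/6, 1/3)
Step 2: interval [1/6, 1/3), width = 1/3 - 1/6 = 1/6
  'f': [1/6 + 1/6*0/1, 1/6 + 1/6*1/6) = [1/6, 7/36)
  'd': [1/6 + 1/6*1/6, 1/6 + 1/6*1/3) = [7/36, 2/9)
  'b': [1/6 + 1/6*1/3, 1/6 + 1/6*5/6) = [2/9, 11/36) <- contains code 35/144
  'a': [1/6 + 1/6*5/6, 1/6 + 1/6*1/1) = [11/36, 1/3)
  emit 'b', narrow to [2/9, 11/36)
Step 3: interval [2/9, 11/36), width = 11/36 - 2/9 = 1/12
  'f': [2/9 + 1/12*0/1, 2/9 + 1/12*1/6) = [2/9, 17/72)
  'd': [2/9 + 1/12*1/6, 2/9 + 1/12*1/3) = [17/72, 1/4) <- contains code 35/144
  'b': [2/9 + 1/12*1/3, 2/9 + 1/12*5/6) = [1/4, 7/24)
  'a': [2/9 + 1/12*5/6, 2/9 + 1/12*1/1) = [7/24, 11/36)
  emit 'd', narrow to [17/72, 1/4)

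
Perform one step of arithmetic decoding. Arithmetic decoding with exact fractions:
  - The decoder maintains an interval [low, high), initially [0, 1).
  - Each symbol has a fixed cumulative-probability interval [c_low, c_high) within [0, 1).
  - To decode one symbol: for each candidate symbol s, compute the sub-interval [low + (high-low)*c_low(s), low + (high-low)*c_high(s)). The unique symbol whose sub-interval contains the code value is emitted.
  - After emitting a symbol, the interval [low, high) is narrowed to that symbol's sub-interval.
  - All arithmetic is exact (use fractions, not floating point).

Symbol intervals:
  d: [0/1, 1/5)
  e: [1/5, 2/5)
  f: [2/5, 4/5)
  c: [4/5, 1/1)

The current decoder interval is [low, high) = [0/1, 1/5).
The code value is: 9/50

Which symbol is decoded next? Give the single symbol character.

Answer: c

Derivation:
Interval width = high − low = 1/5 − 0/1 = 1/5
Scaled code = (code − low) / width = (9/50 − 0/1) / 1/5 = 9/10
  d: [0/1, 1/5) 
  e: [1/5, 2/5) 
  f: [2/5, 4/5) 
  c: [4/5, 1/1) ← scaled code falls here ✓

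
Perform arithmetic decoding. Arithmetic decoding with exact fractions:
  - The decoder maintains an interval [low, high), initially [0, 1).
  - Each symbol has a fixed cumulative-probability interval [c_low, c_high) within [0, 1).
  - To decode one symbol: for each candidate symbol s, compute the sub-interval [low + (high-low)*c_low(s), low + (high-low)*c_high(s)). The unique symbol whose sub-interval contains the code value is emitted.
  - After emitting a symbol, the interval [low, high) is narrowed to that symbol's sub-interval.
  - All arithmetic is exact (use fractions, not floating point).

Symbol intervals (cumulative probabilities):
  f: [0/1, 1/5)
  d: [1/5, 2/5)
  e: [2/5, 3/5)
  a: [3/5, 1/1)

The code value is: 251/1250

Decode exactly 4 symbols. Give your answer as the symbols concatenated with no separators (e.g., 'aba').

Step 1: interval [0/1, 1/1), width = 1/1 - 0/1 = 1/1
  'f': [0/1 + 1/1*0/1, 0/1 + 1/1*1/5) = [0/1, 1/5)
  'd': [0/1 + 1/1*1/5, 0/1 + 1/1*2/5) = [1/5, 2/5) <- contains code 251/1250
  'e': [0/1 + 1/1*2/5, 0/1 + 1/1*3/5) = [2/5, 3/5)
  'a': [0/1 + 1/1*3/5, 0/1 + 1/1*1/1) = [3/5, 1/1)
  emit 'd', narrow to [1/5, 2/5)
Step 2: interval [1/5, 2/5), width = 2/5 - 1/5 = 1/5
  'f': [1/5 + 1/5*0/1, 1/5 + 1/5*1/5) = [1/5, 6/25) <- contains code 251/1250
  'd': [1/5 + 1/5*1/5, 1/5 + 1/5*2/5) = [6/25, 7/25)
  'e': [1/5 + 1/5*2/5, 1/5 + 1/5*3/5) = [7/25, 8/25)
  'a': [1/5 + 1/5*3/5, 1/5 + 1/5*1/1) = [8/25, 2/5)
  emit 'f', narrow to [1/5, 6/25)
Step 3: interval [1/5, 6/25), width = 6/25 - 1/5 = 1/25
  'f': [1/5 + 1/25*0/1, 1/5 + 1/25*1/5) = [1/5, 26/125) <- contains code 251/1250
  'd': [1/5 + 1/25*1/5, 1/5 + 1/25*2/5) = [26/125, 27/125)
  'e': [1/5 + 1/25*2/5, 1/5 + 1/25*3/5) = [27/125, 28/125)
  'a': [1/5 + 1/25*3/5, 1/5 + 1/25*1/1) = [28/125, 6/25)
  emit 'f', narrow to [1/5, 26/125)
Step 4: interval [1/5, 26/125), width = 26/125 - 1/5 = 1/125
  'f': [1/5 + 1/125*0/1, 1/5 + 1/125*1/5) = [1/5, 126/625) <- contains code 251/1250
  'd': [1/5 + 1/125*1/5, 1/5 + 1/125*2/5) = [126/625, 127/625)
  'e': [1/5 + 1/125*2/5, 1/5 + 1/125*3/5) = [127/625, 128/625)
  'a': [1/5 + 1/125*3/5, 1/5 + 1/125*1/1) = [128/625, 26/125)
  emit 'f', narrow to [1/5, 126/625)

Answer: dfff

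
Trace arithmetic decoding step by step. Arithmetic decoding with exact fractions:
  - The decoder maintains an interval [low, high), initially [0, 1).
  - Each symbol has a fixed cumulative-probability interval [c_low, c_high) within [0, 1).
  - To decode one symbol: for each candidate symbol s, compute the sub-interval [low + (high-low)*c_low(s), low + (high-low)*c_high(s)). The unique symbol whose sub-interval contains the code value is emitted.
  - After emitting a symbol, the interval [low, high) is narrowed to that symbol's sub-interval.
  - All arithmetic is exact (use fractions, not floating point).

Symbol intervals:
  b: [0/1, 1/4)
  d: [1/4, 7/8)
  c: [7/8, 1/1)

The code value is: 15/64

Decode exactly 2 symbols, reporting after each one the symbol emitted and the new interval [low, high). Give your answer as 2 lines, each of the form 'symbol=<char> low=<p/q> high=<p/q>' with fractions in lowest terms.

Answer: symbol=b low=0/1 high=1/4
symbol=c low=7/32 high=1/4

Derivation:
Step 1: interval [0/1, 1/1), width = 1/1 - 0/1 = 1/1
  'b': [0/1 + 1/1*0/1, 0/1 + 1/1*1/4) = [0/1, 1/4) <- contains code 15/64
  'd': [0/1 + 1/1*1/4, 0/1 + 1/1*7/8) = [1/4, 7/8)
  'c': [0/1 + 1/1*7/8, 0/1 + 1/1*1/1) = [7/8, 1/1)
  emit 'b', narrow to [0/1, 1/4)
Step 2: interval [0/1, 1/4), width = 1/4 - 0/1 = 1/4
  'b': [0/1 + 1/4*0/1, 0/1 + 1/4*1/4) = [0/1, 1/16)
  'd': [0/1 + 1/4*1/4, 0/1 + 1/4*7/8) = [1/16, 7/32)
  'c': [0/1 + 1/4*7/8, 0/1 + 1/4*1/1) = [7/32, 1/4) <- contains code 15/64
  emit 'c', narrow to [7/32, 1/4)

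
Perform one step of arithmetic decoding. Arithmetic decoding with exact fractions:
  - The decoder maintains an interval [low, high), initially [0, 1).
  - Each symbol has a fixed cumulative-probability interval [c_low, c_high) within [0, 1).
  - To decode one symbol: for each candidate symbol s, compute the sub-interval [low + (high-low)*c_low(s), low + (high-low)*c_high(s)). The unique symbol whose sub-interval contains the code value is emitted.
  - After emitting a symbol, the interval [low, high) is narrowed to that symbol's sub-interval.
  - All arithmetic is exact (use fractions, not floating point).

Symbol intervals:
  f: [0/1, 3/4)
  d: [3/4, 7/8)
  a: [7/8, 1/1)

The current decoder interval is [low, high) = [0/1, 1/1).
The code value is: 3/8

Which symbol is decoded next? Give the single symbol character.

Answer: f

Derivation:
Interval width = high − low = 1/1 − 0/1 = 1/1
Scaled code = (code − low) / width = (3/8 − 0/1) / 1/1 = 3/8
  f: [0/1, 3/4) ← scaled code falls here ✓
  d: [3/4, 7/8) 
  a: [7/8, 1/1) 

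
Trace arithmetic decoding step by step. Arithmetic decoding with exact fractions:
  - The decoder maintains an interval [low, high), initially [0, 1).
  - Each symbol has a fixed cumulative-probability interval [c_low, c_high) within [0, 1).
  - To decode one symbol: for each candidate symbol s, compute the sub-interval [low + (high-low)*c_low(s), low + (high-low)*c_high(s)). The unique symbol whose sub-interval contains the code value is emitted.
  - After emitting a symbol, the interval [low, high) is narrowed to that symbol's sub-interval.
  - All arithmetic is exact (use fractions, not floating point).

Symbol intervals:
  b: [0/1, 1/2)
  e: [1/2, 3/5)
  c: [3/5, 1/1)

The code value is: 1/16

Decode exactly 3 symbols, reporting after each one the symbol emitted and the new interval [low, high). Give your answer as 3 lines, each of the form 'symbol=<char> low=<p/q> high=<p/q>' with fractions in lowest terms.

Answer: symbol=b low=0/1 high=1/2
symbol=b low=0/1 high=1/4
symbol=b low=0/1 high=1/8

Derivation:
Step 1: interval [0/1, 1/1), width = 1/1 - 0/1 = 1/1
  'b': [0/1 + 1/1*0/1, 0/1 + 1/1*1/2) = [0/1, 1/2) <- contains code 1/16
  'e': [0/1 + 1/1*1/2, 0/1 + 1/1*3/5) = [1/2, 3/5)
  'c': [0/1 + 1/1*3/5, 0/1 + 1/1*1/1) = [3/5, 1/1)
  emit 'b', narrow to [0/1, 1/2)
Step 2: interval [0/1, 1/2), width = 1/2 - 0/1 = 1/2
  'b': [0/1 + 1/2*0/1, 0/1 + 1/2*1/2) = [0/1, 1/4) <- contains code 1/16
  'e': [0/1 + 1/2*1/2, 0/1 + 1/2*3/5) = [1/4, 3/10)
  'c': [0/1 + 1/2*3/5, 0/1 + 1/2*1/1) = [3/10, 1/2)
  emit 'b', narrow to [0/1, 1/4)
Step 3: interval [0/1, 1/4), width = 1/4 - 0/1 = 1/4
  'b': [0/1 + 1/4*0/1, 0/1 + 1/4*1/2) = [0/1, 1/8) <- contains code 1/16
  'e': [0/1 + 1/4*1/2, 0/1 + 1/4*3/5) = [1/8, 3/20)
  'c': [0/1 + 1/4*3/5, 0/1 + 1/4*1/1) = [3/20, 1/4)
  emit 'b', narrow to [0/1, 1/8)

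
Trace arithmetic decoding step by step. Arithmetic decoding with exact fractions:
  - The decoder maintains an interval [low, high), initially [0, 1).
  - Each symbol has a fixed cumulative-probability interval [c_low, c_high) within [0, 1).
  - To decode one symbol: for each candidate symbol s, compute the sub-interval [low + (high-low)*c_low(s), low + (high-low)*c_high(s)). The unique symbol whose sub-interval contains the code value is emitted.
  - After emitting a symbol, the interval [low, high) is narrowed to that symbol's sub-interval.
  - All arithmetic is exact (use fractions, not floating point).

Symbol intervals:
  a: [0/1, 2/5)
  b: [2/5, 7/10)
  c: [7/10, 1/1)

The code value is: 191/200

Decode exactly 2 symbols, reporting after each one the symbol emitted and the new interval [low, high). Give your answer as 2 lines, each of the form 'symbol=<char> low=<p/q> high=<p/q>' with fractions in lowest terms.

Answer: symbol=c low=7/10 high=1/1
symbol=c low=91/100 high=1/1

Derivation:
Step 1: interval [0/1, 1/1), width = 1/1 - 0/1 = 1/1
  'a': [0/1 + 1/1*0/1, 0/1 + 1/1*2/5) = [0/1, 2/5)
  'b': [0/1 + 1/1*2/5, 0/1 + 1/1*7/10) = [2/5, 7/10)
  'c': [0/1 + 1/1*7/10, 0/1 + 1/1*1/1) = [7/10, 1/1) <- contains code 191/200
  emit 'c', narrow to [7/10, 1/1)
Step 2: interval [7/10, 1/1), width = 1/1 - 7/10 = 3/10
  'a': [7/10 + 3/10*0/1, 7/10 + 3/10*2/5) = [7/10, 41/50)
  'b': [7/10 + 3/10*2/5, 7/10 + 3/10*7/10) = [41/50, 91/100)
  'c': [7/10 + 3/10*7/10, 7/10 + 3/10*1/1) = [91/100, 1/1) <- contains code 191/200
  emit 'c', narrow to [91/100, 1/1)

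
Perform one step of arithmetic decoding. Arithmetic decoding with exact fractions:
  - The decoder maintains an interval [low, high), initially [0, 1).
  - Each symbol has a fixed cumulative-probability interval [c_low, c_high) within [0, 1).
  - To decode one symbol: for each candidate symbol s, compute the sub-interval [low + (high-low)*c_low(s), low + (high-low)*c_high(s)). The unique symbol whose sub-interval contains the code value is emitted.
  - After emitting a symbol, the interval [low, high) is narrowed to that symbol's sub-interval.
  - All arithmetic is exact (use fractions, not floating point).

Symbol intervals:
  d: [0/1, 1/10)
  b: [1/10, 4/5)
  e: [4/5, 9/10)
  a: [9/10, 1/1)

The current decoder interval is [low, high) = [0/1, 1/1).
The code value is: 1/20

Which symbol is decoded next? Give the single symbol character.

Interval width = high − low = 1/1 − 0/1 = 1/1
Scaled code = (code − low) / width = (1/20 − 0/1) / 1/1 = 1/20
  d: [0/1, 1/10) ← scaled code falls here ✓
  b: [1/10, 4/5) 
  e: [4/5, 9/10) 
  a: [9/10, 1/1) 

Answer: d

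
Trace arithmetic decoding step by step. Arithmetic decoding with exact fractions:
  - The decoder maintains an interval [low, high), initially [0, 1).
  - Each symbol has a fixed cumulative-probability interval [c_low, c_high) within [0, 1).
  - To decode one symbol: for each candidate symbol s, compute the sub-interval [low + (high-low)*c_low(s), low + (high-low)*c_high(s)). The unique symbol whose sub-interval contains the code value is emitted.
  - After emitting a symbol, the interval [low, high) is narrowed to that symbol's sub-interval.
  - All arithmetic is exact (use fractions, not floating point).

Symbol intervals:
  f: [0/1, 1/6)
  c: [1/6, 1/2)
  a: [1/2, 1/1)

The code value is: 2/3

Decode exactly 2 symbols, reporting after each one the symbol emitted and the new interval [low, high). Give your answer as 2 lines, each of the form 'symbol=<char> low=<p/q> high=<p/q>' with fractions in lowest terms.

Answer: symbol=a low=1/2 high=1/1
symbol=c low=7/12 high=3/4

Derivation:
Step 1: interval [0/1, 1/1), width = 1/1 - 0/1 = 1/1
  'f': [0/1 + 1/1*0/1, 0/1 + 1/1*1/6) = [0/1, 1/6)
  'c': [0/1 + 1/1*1/6, 0/1 + 1/1*1/2) = [1/6, 1/2)
  'a': [0/1 + 1/1*1/2, 0/1 + 1/1*1/1) = [1/2, 1/1) <- contains code 2/3
  emit 'a', narrow to [1/2, 1/1)
Step 2: interval [1/2, 1/1), width = 1/1 - 1/2 = 1/2
  'f': [1/2 + 1/2*0/1, 1/2 + 1/2*1/6) = [1/2, 7/12)
  'c': [1/2 + 1/2*1/6, 1/2 + 1/2*1/2) = [7/12, 3/4) <- contains code 2/3
  'a': [1/2 + 1/2*1/2, 1/2 + 1/2*1/1) = [3/4, 1/1)
  emit 'c', narrow to [7/12, 3/4)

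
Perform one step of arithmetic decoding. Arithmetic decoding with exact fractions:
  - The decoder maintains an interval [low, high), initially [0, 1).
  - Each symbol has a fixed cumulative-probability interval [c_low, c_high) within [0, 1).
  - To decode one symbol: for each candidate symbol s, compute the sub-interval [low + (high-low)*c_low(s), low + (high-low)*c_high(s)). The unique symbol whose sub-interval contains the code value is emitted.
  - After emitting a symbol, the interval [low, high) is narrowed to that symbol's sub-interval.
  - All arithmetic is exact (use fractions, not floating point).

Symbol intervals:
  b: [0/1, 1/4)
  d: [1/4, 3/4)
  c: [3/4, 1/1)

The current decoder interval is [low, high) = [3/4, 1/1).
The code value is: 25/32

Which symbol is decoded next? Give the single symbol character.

Answer: b

Derivation:
Interval width = high − low = 1/1 − 3/4 = 1/4
Scaled code = (code − low) / width = (25/32 − 3/4) / 1/4 = 1/8
  b: [0/1, 1/4) ← scaled code falls here ✓
  d: [1/4, 3/4) 
  c: [3/4, 1/1) 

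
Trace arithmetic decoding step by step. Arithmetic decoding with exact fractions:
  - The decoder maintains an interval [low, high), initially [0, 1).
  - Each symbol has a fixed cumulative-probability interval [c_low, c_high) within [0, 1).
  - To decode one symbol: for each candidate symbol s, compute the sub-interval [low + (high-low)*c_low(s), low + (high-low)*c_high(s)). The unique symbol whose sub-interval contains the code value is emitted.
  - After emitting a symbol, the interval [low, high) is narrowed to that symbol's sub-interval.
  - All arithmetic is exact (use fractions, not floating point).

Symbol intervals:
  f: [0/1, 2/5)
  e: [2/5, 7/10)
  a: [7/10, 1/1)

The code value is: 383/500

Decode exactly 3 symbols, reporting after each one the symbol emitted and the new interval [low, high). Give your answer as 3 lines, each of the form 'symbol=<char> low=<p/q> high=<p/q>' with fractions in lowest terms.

Answer: symbol=a low=7/10 high=1/1
symbol=f low=7/10 high=41/50
symbol=e low=187/250 high=98/125

Derivation:
Step 1: interval [0/1, 1/1), width = 1/1 - 0/1 = 1/1
  'f': [0/1 + 1/1*0/1, 0/1 + 1/1*2/5) = [0/1, 2/5)
  'e': [0/1 + 1/1*2/5, 0/1 + 1/1*7/10) = [2/5, 7/10)
  'a': [0/1 + 1/1*7/10, 0/1 + 1/1*1/1) = [7/10, 1/1) <- contains code 383/500
  emit 'a', narrow to [7/10, 1/1)
Step 2: interval [7/10, 1/1), width = 1/1 - 7/10 = 3/10
  'f': [7/10 + 3/10*0/1, 7/10 + 3/10*2/5) = [7/10, 41/50) <- contains code 383/500
  'e': [7/10 + 3/10*2/5, 7/10 + 3/10*7/10) = [41/50, 91/100)
  'a': [7/10 + 3/10*7/10, 7/10 + 3/10*1/1) = [91/100, 1/1)
  emit 'f', narrow to [7/10, 41/50)
Step 3: interval [7/10, 41/50), width = 41/50 - 7/10 = 3/25
  'f': [7/10 + 3/25*0/1, 7/10 + 3/25*2/5) = [7/10, 187/250)
  'e': [7/10 + 3/25*2/5, 7/10 + 3/25*7/10) = [187/250, 98/125) <- contains code 383/500
  'a': [7/10 + 3/25*7/10, 7/10 + 3/25*1/1) = [98/125, 41/50)
  emit 'e', narrow to [187/250, 98/125)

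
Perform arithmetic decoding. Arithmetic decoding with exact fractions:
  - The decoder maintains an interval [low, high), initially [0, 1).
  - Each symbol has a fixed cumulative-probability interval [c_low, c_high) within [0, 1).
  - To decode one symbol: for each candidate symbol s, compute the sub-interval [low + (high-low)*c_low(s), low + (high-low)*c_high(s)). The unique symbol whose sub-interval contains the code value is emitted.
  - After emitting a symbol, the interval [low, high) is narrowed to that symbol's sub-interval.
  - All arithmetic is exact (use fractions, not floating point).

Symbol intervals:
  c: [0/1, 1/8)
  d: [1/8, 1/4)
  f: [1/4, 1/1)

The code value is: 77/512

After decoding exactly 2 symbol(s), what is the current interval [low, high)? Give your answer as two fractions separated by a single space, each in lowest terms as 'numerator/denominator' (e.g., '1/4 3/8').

Step 1: interval [0/1, 1/1), width = 1/1 - 0/1 = 1/1
  'c': [0/1 + 1/1*0/1, 0/1 + 1/1*1/8) = [0/1, 1/8)
  'd': [0/1 + 1/1*1/8, 0/1 + 1/1*1/4) = [1/8, 1/4) <- contains code 77/512
  'f': [0/1 + 1/1*1/4, 0/1 + 1/1*1/1) = [1/4, 1/1)
  emit 'd', narrow to [1/8, 1/4)
Step 2: interval [1/8, 1/4), width = 1/4 - 1/8 = 1/8
  'c': [1/8 + 1/8*0/1, 1/8 + 1/8*1/8) = [1/8, 9/64)
  'd': [1/8 + 1/8*1/8, 1/8 + 1/8*1/4) = [9/64, 5/32) <- contains code 77/512
  'f': [1/8 + 1/8*1/4, 1/8 + 1/8*1/1) = [5/32, 1/4)
  emit 'd', narrow to [9/64, 5/32)

Answer: 9/64 5/32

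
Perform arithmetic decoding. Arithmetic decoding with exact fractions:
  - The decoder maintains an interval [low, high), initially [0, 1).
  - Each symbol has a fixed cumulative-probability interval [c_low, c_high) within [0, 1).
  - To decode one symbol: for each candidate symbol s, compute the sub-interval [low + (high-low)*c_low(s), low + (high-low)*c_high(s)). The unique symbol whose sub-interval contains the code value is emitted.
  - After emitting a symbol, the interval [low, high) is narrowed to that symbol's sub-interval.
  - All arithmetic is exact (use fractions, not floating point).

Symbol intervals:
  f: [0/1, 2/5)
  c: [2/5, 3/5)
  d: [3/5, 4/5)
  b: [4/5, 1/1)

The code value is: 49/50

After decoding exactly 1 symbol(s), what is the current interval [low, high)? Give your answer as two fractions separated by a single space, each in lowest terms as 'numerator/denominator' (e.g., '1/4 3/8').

Answer: 4/5 1/1

Derivation:
Step 1: interval [0/1, 1/1), width = 1/1 - 0/1 = 1/1
  'f': [0/1 + 1/1*0/1, 0/1 + 1/1*2/5) = [0/1, 2/5)
  'c': [0/1 + 1/1*2/5, 0/1 + 1/1*3/5) = [2/5, 3/5)
  'd': [0/1 + 1/1*3/5, 0/1 + 1/1*4/5) = [3/5, 4/5)
  'b': [0/1 + 1/1*4/5, 0/1 + 1/1*1/1) = [4/5, 1/1) <- contains code 49/50
  emit 'b', narrow to [4/5, 1/1)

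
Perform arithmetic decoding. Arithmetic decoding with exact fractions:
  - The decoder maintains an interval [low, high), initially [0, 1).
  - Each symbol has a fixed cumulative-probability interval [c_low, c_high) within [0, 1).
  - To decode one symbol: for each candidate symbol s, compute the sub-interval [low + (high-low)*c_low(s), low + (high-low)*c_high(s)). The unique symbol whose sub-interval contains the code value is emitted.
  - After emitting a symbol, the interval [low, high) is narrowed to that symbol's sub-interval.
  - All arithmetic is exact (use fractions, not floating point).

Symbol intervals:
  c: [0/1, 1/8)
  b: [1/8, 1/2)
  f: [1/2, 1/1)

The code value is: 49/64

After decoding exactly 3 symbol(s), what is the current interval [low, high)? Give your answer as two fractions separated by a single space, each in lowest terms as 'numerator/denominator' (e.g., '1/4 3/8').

Answer: 3/4 25/32

Derivation:
Step 1: interval [0/1, 1/1), width = 1/1 - 0/1 = 1/1
  'c': [0/1 + 1/1*0/1, 0/1 + 1/1*1/8) = [0/1, 1/8)
  'b': [0/1 + 1/1*1/8, 0/1 + 1/1*1/2) = [1/8, 1/2)
  'f': [0/1 + 1/1*1/2, 0/1 + 1/1*1/1) = [1/2, 1/1) <- contains code 49/64
  emit 'f', narrow to [1/2, 1/1)
Step 2: interval [1/2, 1/1), width = 1/1 - 1/2 = 1/2
  'c': [1/2 + 1/2*0/1, 1/2 + 1/2*1/8) = [1/2, 9/16)
  'b': [1/2 + 1/2*1/8, 1/2 + 1/2*1/2) = [9/16, 3/4)
  'f': [1/2 + 1/2*1/2, 1/2 + 1/2*1/1) = [3/4, 1/1) <- contains code 49/64
  emit 'f', narrow to [3/4, 1/1)
Step 3: interval [3/4, 1/1), width = 1/1 - 3/4 = 1/4
  'c': [3/4 + 1/4*0/1, 3/4 + 1/4*1/8) = [3/4, 25/32) <- contains code 49/64
  'b': [3/4 + 1/4*1/8, 3/4 + 1/4*1/2) = [25/32, 7/8)
  'f': [3/4 + 1/4*1/2, 3/4 + 1/4*1/1) = [7/8, 1/1)
  emit 'c', narrow to [3/4, 25/32)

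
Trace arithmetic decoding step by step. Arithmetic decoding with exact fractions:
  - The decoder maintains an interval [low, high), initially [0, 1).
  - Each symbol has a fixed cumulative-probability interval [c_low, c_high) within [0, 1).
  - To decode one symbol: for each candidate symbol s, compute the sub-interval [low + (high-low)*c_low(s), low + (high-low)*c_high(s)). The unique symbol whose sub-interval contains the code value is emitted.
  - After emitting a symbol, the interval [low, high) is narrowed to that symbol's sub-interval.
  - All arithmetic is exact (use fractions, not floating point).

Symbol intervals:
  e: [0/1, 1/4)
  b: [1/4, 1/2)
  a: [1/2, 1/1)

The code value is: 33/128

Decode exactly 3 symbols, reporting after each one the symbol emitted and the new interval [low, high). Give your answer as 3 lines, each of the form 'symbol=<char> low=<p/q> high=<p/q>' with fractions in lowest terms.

Step 1: interval [0/1, 1/1), width = 1/1 - 0/1 = 1/1
  'e': [0/1 + 1/1*0/1, 0/1 + 1/1*1/4) = [0/1, 1/4)
  'b': [0/1 + 1/1*1/4, 0/1 + 1/1*1/2) = [1/4, 1/2) <- contains code 33/128
  'a': [0/1 + 1/1*1/2, 0/1 + 1/1*1/1) = [1/2, 1/1)
  emit 'b', narrow to [1/4, 1/2)
Step 2: interval [1/4, 1/2), width = 1/2 - 1/4 = 1/4
  'e': [1/4 + 1/4*0/1, 1/4 + 1/4*1/4) = [1/4, 5/16) <- contains code 33/128
  'b': [1/4 + 1/4*1/4, 1/4 + 1/4*1/2) = [5/16, 3/8)
  'a': [1/4 + 1/4*1/2, 1/4 + 1/4*1/1) = [3/8, 1/2)
  emit 'e', narrow to [1/4, 5/16)
Step 3: interval [1/4, 5/16), width = 5/16 - 1/4 = 1/16
  'e': [1/4 + 1/16*0/1, 1/4 + 1/16*1/4) = [1/4, 17/64) <- contains code 33/128
  'b': [1/4 + 1/16*1/4, 1/4 + 1/16*1/2) = [17/64, 9/32)
  'a': [1/4 + 1/16*1/2, 1/4 + 1/16*1/1) = [9/32, 5/16)
  emit 'e', narrow to [1/4, 17/64)

Answer: symbol=b low=1/4 high=1/2
symbol=e low=1/4 high=5/16
symbol=e low=1/4 high=17/64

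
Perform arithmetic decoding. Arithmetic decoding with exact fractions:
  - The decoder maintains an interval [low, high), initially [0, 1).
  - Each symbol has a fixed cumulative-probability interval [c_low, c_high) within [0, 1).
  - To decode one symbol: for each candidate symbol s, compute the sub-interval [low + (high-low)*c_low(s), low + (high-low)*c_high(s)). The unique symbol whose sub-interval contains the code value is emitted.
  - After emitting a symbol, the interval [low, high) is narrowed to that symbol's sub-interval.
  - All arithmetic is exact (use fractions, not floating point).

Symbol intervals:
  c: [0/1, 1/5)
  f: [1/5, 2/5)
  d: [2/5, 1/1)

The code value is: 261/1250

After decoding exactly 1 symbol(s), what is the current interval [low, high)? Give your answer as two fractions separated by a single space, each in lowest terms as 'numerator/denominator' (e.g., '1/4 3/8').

Answer: 1/5 2/5

Derivation:
Step 1: interval [0/1, 1/1), width = 1/1 - 0/1 = 1/1
  'c': [0/1 + 1/1*0/1, 0/1 + 1/1*1/5) = [0/1, 1/5)
  'f': [0/1 + 1/1*1/5, 0/1 + 1/1*2/5) = [1/5, 2/5) <- contains code 261/1250
  'd': [0/1 + 1/1*2/5, 0/1 + 1/1*1/1) = [2/5, 1/1)
  emit 'f', narrow to [1/5, 2/5)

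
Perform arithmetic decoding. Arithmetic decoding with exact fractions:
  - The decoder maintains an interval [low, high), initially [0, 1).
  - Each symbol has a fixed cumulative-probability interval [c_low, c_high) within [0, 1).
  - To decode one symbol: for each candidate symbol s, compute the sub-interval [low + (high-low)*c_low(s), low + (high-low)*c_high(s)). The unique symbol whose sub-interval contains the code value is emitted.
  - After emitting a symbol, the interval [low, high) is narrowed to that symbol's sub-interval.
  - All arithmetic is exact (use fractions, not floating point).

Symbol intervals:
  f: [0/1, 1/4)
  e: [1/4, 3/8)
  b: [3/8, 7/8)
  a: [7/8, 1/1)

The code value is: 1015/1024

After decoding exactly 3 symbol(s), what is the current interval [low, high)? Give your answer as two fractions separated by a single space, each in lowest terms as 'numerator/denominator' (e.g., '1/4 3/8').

Step 1: interval [0/1, 1/1), width = 1/1 - 0/1 = 1/1
  'f': [0/1 + 1/1*0/1, 0/1 + 1/1*1/4) = [0/1, 1/4)
  'e': [0/1 + 1/1*1/4, 0/1 + 1/1*3/8) = [1/4, 3/8)
  'b': [0/1 + 1/1*3/8, 0/1 + 1/1*7/8) = [3/8, 7/8)
  'a': [0/1 + 1/1*7/8, 0/1 + 1/1*1/1) = [7/8, 1/1) <- contains code 1015/1024
  emit 'a', narrow to [7/8, 1/1)
Step 2: interval [7/8, 1/1), width = 1/1 - 7/8 = 1/8
  'f': [7/8 + 1/8*0/1, 7/8 + 1/8*1/4) = [7/8, 29/32)
  'e': [7/8 + 1/8*1/4, 7/8 + 1/8*3/8) = [29/32, 59/64)
  'b': [7/8 + 1/8*3/8, 7/8 + 1/8*7/8) = [59/64, 63/64)
  'a': [7/8 + 1/8*7/8, 7/8 + 1/8*1/1) = [63/64, 1/1) <- contains code 1015/1024
  emit 'a', narrow to [63/64, 1/1)
Step 3: interval [63/64, 1/1), width = 1/1 - 63/64 = 1/64
  'f': [63/64 + 1/64*0/1, 63/64 + 1/64*1/4) = [63/64, 253/256)
  'e': [63/64 + 1/64*1/4, 63/64 + 1/64*3/8) = [253/256, 507/512)
  'b': [63/64 + 1/64*3/8, 63/64 + 1/64*7/8) = [507/512, 511/512) <- contains code 1015/1024
  'a': [63/64 + 1/64*7/8, 63/64 + 1/64*1/1) = [511/512, 1/1)
  emit 'b', narrow to [507/512, 511/512)

Answer: 507/512 511/512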